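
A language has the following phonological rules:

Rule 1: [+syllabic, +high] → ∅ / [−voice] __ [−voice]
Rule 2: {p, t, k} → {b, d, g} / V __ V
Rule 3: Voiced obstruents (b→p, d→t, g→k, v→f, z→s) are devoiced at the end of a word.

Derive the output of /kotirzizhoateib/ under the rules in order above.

kodirzizhoadeip

Rule 1 (high vowel syncope): no segment meets the environment; /kotirzizhoateib/ is unchanged.
Rule 2 (intervocalic voicing): /t/ is a voiceless stop between vowels /o/ and /i/, so it voices to [d]. /t/ is a voiceless stop between vowels /a/ and /e/, so it voices to [d]. /kotirzizhoateib/ → kodirzizhoadeib.
Rule 3 (final devoicing): /b/ is a voiced obstruent in word-final position, so it devoices to [p]. /kodirzizhoadeib/ → kodirzizhoadeip.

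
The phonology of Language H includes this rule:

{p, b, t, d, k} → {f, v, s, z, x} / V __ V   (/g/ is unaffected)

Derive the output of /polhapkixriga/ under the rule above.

No segment of /polhapkixriga/ meets the structural description of the rule, so the form surfaces unchanged.

polhapkixriga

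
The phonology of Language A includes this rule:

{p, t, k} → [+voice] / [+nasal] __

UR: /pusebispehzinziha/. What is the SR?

No segment of /pusebispehzinziha/ meets the structural description of the rule, so the form surfaces unchanged.

pusebispehzinziha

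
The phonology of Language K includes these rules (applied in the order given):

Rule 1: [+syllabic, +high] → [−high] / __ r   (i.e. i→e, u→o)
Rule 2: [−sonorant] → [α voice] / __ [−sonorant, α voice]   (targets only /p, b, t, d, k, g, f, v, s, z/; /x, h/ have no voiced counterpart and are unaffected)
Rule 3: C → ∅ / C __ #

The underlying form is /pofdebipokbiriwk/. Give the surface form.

Rule 1 (pre-rhotic lowering): /i/ is a high vowel immediately before /r/, so it lowers to [e]. /pofdebipokbiriwk/ → pofdebipokberiwk.
Rule 2 (regressive voicing assimilation): /f/ precedes the voiced obstruent /d/, so it voices to [v] by assimilation. /k/ precedes the voiced obstruent /b/, so it voices to [g] by assimilation. /pofdebipokberiwk/ → povdebipogberiwk.
Rule 3 (final cluster simplification): /k/ is the second consonant of a word-final cluster /wk/, so it deletes. /povdebipogberiwk/ → povdebipogberiw.

povdebipogberiw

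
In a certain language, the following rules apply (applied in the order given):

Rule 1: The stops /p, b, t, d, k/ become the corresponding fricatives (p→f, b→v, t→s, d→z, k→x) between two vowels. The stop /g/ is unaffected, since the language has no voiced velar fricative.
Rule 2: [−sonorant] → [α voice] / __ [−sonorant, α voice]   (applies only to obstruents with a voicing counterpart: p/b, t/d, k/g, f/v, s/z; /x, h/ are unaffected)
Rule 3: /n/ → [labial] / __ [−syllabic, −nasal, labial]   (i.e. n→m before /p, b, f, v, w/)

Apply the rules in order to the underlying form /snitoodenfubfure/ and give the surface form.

snisoozemfupfure

Rule 1 (intervocalic spirantization): /t/ is a stop between vowels /i/ and /o/, so it spirantizes to the fricative [s]. /d/ is a stop between vowels /o/ and /e/, so it spirantizes to the fricative [z]. /snitoodenfubfure/ → snisoozenfubfure.
Rule 2 (regressive voicing assimilation): /b/ precedes the voiceless obstruent /f/, so it devoices to [p] by assimilation. /snisoozenfubfure/ → snisoozenfupfure.
Rule 3 (nasal place assimilation): /n/ precedes the labial consonant /f/, so it assimilates in place to [m]. /snisoozenfupfure/ → snisoozemfupfure.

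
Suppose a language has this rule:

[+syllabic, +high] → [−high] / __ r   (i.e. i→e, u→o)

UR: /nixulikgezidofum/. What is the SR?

No segment of /nixulikgezidofum/ meets the structural description of the rule, so the form surfaces unchanged.

nixulikgezidofum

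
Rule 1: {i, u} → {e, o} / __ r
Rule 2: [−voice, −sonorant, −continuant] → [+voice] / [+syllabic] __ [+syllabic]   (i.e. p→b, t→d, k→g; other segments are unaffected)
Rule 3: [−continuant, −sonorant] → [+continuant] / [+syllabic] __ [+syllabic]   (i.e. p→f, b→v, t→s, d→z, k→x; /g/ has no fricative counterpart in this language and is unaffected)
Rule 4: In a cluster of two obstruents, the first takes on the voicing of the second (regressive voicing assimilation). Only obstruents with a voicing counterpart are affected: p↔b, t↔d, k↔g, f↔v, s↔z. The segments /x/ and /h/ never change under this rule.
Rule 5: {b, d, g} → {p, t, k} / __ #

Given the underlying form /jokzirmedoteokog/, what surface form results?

jogzermezozeogok

Rule 1 (pre-rhotic lowering): /i/ is a high vowel immediately before /r/, so it lowers to [e]. /jokzirmedoteokog/ → jokzermedoteokog.
Rule 2 (intervocalic voicing): /t/ is a voiceless stop between vowels /o/ and /e/, so it voices to [d]. /k/ is a voiceless stop between vowels /o/ and /o/, so it voices to [g]. /jokzermedoteokog/ → jokzermedodeogog.
Rule 3 (intervocalic spirantization): /d/ is a stop between vowels /e/ and /o/, so it spirantizes to the fricative [z]. /d/ is a stop between vowels /o/ and /e/, so it spirantizes to the fricative [z]. /jokzermedodeogog/ → jokzermezozeogog.
Rule 4 (regressive voicing assimilation): /k/ precedes the voiced obstruent /z/, so it voices to [g] by assimilation. /jokzermezozeogog/ → jogzermezozeogog.
Rule 5 (final devoicing): /g/ is a voiced stop in word-final position, so it devoices to [k]. /jogzermezozeogog/ → jogzermezozeogok.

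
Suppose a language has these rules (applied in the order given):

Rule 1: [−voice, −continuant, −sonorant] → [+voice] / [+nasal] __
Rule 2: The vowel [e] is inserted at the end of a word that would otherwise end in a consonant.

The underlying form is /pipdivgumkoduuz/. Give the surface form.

pipdivgumgoduuze

Rule 1 (post-nasal voicing): /k/ is a voiceless stop immediately after the nasal /m/, so it voices to [g]. /pipdivgumkoduuz/ → pipdivgumgoduuz.
Rule 2 (final e-epenthesis): the form ends in the consonant /z/, so [e] is inserted word-finally. /pipdivgumgoduuz/ → pipdivgumgoduuze.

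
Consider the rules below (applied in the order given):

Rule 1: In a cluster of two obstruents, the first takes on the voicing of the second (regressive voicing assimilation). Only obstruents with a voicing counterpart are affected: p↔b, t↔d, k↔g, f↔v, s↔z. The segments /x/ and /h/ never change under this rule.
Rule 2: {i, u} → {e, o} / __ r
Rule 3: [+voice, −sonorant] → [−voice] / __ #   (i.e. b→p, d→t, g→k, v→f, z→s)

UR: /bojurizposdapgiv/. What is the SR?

bojorispozdabgif

Rule 1 (regressive voicing assimilation): /z/ precedes the voiceless obstruent /p/, so it devoices to [s] by assimilation. /s/ precedes the voiced obstruent /d/, so it voices to [z] by assimilation. /p/ precedes the voiced obstruent /g/, so it voices to [b] by assimilation. /bojurizposdapgiv/ → bojurispozdabgiv.
Rule 2 (pre-rhotic lowering): /u/ is a high vowel immediately before /r/, so it lowers to [o]. /bojurispozdabgiv/ → bojorispozdabgiv.
Rule 3 (final devoicing): /v/ is a voiced obstruent in word-final position, so it devoices to [f]. /bojorispozdabgiv/ → bojorispozdabgif.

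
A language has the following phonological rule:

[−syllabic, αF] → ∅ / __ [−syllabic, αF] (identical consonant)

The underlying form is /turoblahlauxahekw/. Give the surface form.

No segment of /turoblahlauxahekw/ meets the structural description of the rule, so the form surfaces unchanged.

turoblahlauxahekw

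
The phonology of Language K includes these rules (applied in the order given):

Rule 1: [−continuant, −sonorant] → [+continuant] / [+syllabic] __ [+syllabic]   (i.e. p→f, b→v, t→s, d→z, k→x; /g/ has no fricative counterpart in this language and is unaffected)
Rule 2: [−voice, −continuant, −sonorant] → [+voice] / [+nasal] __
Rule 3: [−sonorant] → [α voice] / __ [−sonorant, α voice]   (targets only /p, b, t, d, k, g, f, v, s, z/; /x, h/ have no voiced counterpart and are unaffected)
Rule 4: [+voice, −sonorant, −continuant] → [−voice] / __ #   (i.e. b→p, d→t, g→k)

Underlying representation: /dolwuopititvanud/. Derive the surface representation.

Rule 1 (intervocalic spirantization): /p/ is a stop between vowels /o/ and /i/, so it spirantizes to the fricative [f]. /t/ is a stop between vowels /i/ and /i/, so it spirantizes to the fricative [s]. /dolwuopititvanud/ → dolwuofisitvanud.
Rule 2 (post-nasal voicing): no segment meets the environment; /dolwuofisitvanud/ is unchanged.
Rule 3 (regressive voicing assimilation): /t/ precedes the voiced obstruent /v/, so it voices to [d] by assimilation. /dolwuofisitvanud/ → dolwuofisidvanud.
Rule 4 (final devoicing): /d/ is a voiced stop in word-final position, so it devoices to [t]. /dolwuofisidvanud/ → dolwuofisidvanut.

dolwuofisidvanut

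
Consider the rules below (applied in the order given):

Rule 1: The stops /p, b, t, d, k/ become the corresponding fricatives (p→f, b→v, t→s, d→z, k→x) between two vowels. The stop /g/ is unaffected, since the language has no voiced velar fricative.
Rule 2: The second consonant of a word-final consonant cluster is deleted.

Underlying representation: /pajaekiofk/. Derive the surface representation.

Rule 1 (intervocalic spirantization): /k/ is a stop between vowels /e/ and /i/, so it spirantizes to the fricative [x]. /pajaekiofk/ → pajaexiofk.
Rule 2 (final cluster simplification): /k/ is the second consonant of a word-final cluster /fk/, so it deletes. /pajaexiofk/ → pajaexiof.

pajaexiof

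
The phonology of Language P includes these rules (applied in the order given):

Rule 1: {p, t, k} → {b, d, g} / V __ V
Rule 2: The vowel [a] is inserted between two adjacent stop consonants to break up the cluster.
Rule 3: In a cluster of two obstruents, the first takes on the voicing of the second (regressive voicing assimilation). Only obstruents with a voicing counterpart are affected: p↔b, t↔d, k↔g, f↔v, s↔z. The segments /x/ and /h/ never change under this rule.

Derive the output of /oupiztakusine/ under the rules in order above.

oubistagusine

Rule 1 (intervocalic voicing): /p/ is a voiceless stop between vowels /u/ and /i/, so it voices to [b]. /k/ is a voiceless stop between vowels /a/ and /u/, so it voices to [g]. /oupiztakusine/ → oubiztagusine.
Rule 2 (stop-cluster a-epenthesis): no segment meets the environment; /oubiztagusine/ is unchanged.
Rule 3 (regressive voicing assimilation): /z/ precedes the voiceless obstruent /t/, so it devoices to [s] by assimilation. /oubiztagusine/ → oubistagusine.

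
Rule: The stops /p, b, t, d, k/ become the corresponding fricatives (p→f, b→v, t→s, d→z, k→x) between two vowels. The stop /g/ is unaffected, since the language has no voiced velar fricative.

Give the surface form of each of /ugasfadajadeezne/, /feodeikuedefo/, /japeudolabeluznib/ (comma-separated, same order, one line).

/ugasfadajadeezne/: /d/ is a stop between vowels /a/ and /a/, so it spirantizes to the fricative [z]. /d/ is a stop between vowels /a/ and /e/, so it spirantizes to the fricative [z]. → [ugasfazajazeezne].
/feodeikuedefo/: /d/ is a stop between vowels /o/ and /e/, so it spirantizes to the fricative [z]. /k/ is a stop between vowels /i/ and /u/, so it spirantizes to the fricative [x]. /d/ is a stop between vowels /e/ and /e/, so it spirantizes to the fricative [z]. → [feozeixuezefo].
/japeudolabeluznib/: /p/ is a stop between vowels /a/ and /e/, so it spirantizes to the fricative [f]. /d/ is a stop between vowels /u/ and /o/, so it spirantizes to the fricative [z]. /b/ is a stop between vowels /a/ and /e/, so it spirantizes to the fricative [v]. → [jafeuzolaveluznib].

ugasfazajazeezne, feozeixuezefo, jafeuzolaveluznib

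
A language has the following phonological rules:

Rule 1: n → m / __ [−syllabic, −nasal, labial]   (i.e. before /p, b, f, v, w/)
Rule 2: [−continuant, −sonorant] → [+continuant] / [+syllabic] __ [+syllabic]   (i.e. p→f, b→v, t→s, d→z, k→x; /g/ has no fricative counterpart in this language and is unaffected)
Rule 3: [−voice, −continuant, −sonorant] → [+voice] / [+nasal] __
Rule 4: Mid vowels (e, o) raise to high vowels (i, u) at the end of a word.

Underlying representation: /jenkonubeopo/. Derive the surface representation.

jengonuveofu

Rule 1 (nasal place assimilation): no segment meets the environment; /jenkonubeopo/ is unchanged.
Rule 2 (intervocalic spirantization): /b/ is a stop between vowels /u/ and /e/, so it spirantizes to the fricative [v]. /p/ is a stop between vowels /o/ and /o/, so it spirantizes to the fricative [f]. /jenkonubeopo/ → jenkonuveofo.
Rule 3 (post-nasal voicing): /k/ is a voiceless stop immediately after the nasal /n/, so it voices to [g]. /jenkonuveofo/ → jengonuveofo.
Rule 4 (final vowel raising): /o/ is a mid vowel in word-final position, so it raises to [u]. /jengonuveofo/ → jengonuveofu.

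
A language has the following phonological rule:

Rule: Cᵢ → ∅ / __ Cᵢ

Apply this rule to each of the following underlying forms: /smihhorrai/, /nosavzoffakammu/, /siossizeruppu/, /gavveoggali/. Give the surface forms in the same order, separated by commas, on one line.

/smihhorrai/: /hh/ is a geminate; the first /h/ deletes. /rr/ is a geminate; the first /r/ deletes. → [smihorai].
/nosavzoffakammu/: /ff/ is a geminate; the first /f/ deletes. /mm/ is a geminate; the first /m/ deletes. → [nosavzofakamu].
/siossizeruppu/: /ss/ is a geminate; the first /s/ deletes. /pp/ is a geminate; the first /p/ deletes. → [siosizerupu].
/gavveoggali/: /vv/ is a geminate; the first /v/ deletes. /gg/ is a geminate; the first /g/ deletes. → [gaveogali].

smihorai, nosavzofakamu, siosizerupu, gaveogali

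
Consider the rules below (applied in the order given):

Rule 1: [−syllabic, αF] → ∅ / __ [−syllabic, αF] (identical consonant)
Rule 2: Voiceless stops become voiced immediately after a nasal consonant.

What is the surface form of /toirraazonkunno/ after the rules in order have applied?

toiraazonguno

Rule 1 (degemination): /rr/ is a geminate; the first /r/ deletes. /nn/ is a geminate; the first /n/ deletes. /toirraazonkunno/ → toiraazonkuno.
Rule 2 (post-nasal voicing): /k/ is a voiceless stop immediately after the nasal /n/, so it voices to [g]. /toiraazonkuno/ → toiraazonguno.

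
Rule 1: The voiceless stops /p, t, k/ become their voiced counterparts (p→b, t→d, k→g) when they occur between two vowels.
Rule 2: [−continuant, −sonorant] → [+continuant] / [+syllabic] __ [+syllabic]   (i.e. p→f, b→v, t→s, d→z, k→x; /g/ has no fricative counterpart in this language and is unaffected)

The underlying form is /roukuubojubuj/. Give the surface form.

rouguuvojuvuj

Rule 1 (intervocalic voicing): /k/ is a voiceless stop between vowels /u/ and /u/, so it voices to [g]. /roukuubojubuj/ → rouguubojubuj.
Rule 2 (intervocalic spirantization): /b/ is a stop between vowels /u/ and /o/, so it spirantizes to the fricative [v]. /b/ is a stop between vowels /u/ and /u/, so it spirantizes to the fricative [v]. /rouguubojubuj/ → rouguuvojuvuj.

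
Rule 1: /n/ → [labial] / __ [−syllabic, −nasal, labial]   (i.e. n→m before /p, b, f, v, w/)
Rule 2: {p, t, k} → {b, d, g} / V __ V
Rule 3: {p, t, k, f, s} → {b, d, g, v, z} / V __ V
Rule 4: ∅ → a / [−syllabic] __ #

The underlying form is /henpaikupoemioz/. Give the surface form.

Rule 1 (nasal place assimilation): /n/ precedes the labial consonant /p/, so it assimilates in place to [m]. /henpaikupoemioz/ → hempaikupoemioz.
Rule 2 (intervocalic voicing): /k/ is a voiceless stop between vowels /i/ and /u/, so it voices to [g]. /p/ is a voiceless stop between vowels /u/ and /o/, so it voices to [b]. /hempaikupoemioz/ → hempaiguboemioz.
Rule 3 (intervocalic voicing): no segment meets the environment; /hempaiguboemioz/ is unchanged.
Rule 4 (final a-epenthesis): the form ends in the consonant /z/, so [a] is inserted word-finally. /hempaiguboemioz/ → hempaiguboemioza.

hempaiguboemioza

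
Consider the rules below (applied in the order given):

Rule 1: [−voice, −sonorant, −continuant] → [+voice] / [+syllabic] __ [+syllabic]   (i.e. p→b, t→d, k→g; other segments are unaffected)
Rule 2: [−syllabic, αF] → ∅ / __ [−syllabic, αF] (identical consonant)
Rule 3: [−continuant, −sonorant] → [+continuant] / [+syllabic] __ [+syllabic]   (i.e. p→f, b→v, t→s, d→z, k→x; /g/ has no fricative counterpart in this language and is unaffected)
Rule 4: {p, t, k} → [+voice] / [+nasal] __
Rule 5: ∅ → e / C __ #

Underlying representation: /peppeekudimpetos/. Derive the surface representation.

Rule 1 (intervocalic voicing): /k/ is a voiceless stop between vowels /e/ and /u/, so it voices to [g]. /t/ is a voiceless stop between vowels /e/ and /o/, so it voices to [d]. /peppeekudimpetos/ → peppeegudimpedos.
Rule 2 (degemination): /pp/ is a geminate; the first /p/ deletes. /peppeegudimpedos/ → pepeegudimpedos.
Rule 3 (intervocalic spirantization): /p/ is a stop between vowels /e/ and /e/, so it spirantizes to the fricative [f]. /d/ is a stop between vowels /u/ and /i/, so it spirantizes to the fricative [z]. /d/ is a stop between vowels /e/ and /o/, so it spirantizes to the fricative [z]. /pepeegudimpedos/ → pefeeguzimpezos.
Rule 4 (post-nasal voicing): /p/ is a voiceless stop immediately after the nasal /m/, so it voices to [b]. /pefeeguzimpezos/ → pefeeguzimbezos.
Rule 5 (final e-epenthesis): the form ends in the consonant /s/, so [e] is inserted word-finally. /pefeeguzimbezos/ → pefeeguzimbezose.

pefeeguzimbezose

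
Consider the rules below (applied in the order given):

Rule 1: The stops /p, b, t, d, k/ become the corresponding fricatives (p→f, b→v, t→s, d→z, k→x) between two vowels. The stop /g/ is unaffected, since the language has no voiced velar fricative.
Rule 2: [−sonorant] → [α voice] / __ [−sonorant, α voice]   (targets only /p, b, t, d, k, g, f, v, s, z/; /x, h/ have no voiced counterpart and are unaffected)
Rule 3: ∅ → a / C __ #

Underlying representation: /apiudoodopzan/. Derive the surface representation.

Rule 1 (intervocalic spirantization): /p/ is a stop between vowels /a/ and /i/, so it spirantizes to the fricative [f]. /d/ is a stop between vowels /u/ and /o/, so it spirantizes to the fricative [z]. /d/ is a stop between vowels /o/ and /o/, so it spirantizes to the fricative [z]. /apiudoodopzan/ → afiuzoozopzan.
Rule 2 (regressive voicing assimilation): /p/ precedes the voiced obstruent /z/, so it voices to [b] by assimilation. /afiuzoozopzan/ → afiuzoozobzan.
Rule 3 (final a-epenthesis): the form ends in the consonant /n/, so [a] is inserted word-finally. /afiuzoozobzan/ → afiuzoozobzana.

afiuzoozobzana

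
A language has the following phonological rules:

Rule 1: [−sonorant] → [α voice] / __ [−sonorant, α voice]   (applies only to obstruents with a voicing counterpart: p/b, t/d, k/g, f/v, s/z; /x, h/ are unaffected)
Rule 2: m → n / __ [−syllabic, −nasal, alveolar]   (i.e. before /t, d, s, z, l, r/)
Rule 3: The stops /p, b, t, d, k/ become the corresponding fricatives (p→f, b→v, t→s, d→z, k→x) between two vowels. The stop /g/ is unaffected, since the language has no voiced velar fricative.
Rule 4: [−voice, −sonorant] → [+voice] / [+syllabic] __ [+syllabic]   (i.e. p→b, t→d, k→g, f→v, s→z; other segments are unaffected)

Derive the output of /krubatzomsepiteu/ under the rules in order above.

Rule 1 (regressive voicing assimilation): /t/ precedes the voiced obstruent /z/, so it voices to [d] by assimilation. /krubatzomsepiteu/ → krubadzomsepiteu.
Rule 2 (nasal place assimilation): /m/ precedes the alveolar consonant /s/, so it assimilates in place to [n]. /krubadzomsepiteu/ → krubadzonsepiteu.
Rule 3 (intervocalic spirantization): /b/ is a stop between vowels /u/ and /a/, so it spirantizes to the fricative [v]. /p/ is a stop between vowels /e/ and /i/, so it spirantizes to the fricative [f]. /t/ is a stop between vowels /i/ and /e/, so it spirantizes to the fricative [s]. /krubadzonsepiteu/ → kruvadzonsefiseu.
Rule 4 (intervocalic voicing): /f/ is a voiceless obstruent between vowels /e/ and /i/, so it voices to [v]. /s/ is a voiceless obstruent between vowels /i/ and /e/, so it voices to [z]. /kruvadzonsefiseu/ → kruvadzonsevizeu.

kruvadzonsevizeu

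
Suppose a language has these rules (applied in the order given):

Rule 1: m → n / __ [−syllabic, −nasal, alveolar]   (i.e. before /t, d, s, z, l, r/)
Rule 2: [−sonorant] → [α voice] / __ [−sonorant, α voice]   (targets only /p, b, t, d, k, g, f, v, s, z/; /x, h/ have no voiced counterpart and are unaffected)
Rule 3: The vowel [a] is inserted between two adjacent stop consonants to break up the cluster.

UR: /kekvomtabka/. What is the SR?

Rule 1 (nasal place assimilation): /m/ precedes the alveolar consonant /t/, so it assimilates in place to [n]. /kekvomtabka/ → kekvontabka.
Rule 2 (regressive voicing assimilation): /k/ precedes the voiced obstruent /v/, so it voices to [g] by assimilation. /b/ precedes the voiceless obstruent /k/, so it devoices to [p] by assimilation. /kekvontabka/ → kegvontapka.
Rule 3 (stop-cluster a-epenthesis): /p/ and /k/ form a stop–stop cluster, so [a] is inserted between them. /kegvontapka/ → kegvontapaka.

kegvontapaka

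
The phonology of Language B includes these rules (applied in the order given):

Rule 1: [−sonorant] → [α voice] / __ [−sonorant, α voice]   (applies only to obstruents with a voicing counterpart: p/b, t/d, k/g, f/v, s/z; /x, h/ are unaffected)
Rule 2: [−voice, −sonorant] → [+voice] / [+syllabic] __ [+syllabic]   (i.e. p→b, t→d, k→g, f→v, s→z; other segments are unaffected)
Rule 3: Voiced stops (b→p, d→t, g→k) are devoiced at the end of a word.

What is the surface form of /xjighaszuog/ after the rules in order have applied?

xjikhazzuok

Rule 1 (regressive voicing assimilation): /g/ precedes the voiceless obstruent /h/, so it devoices to [k] by assimilation. /s/ precedes the voiced obstruent /z/, so it voices to [z] by assimilation. /xjighaszuog/ → xjikhazzuog.
Rule 2 (intervocalic voicing): no segment meets the environment; /xjikhazzuog/ is unchanged.
Rule 3 (final devoicing): /g/ is a voiced stop in word-final position, so it devoices to [k]. /xjikhazzuog/ → xjikhazzuok.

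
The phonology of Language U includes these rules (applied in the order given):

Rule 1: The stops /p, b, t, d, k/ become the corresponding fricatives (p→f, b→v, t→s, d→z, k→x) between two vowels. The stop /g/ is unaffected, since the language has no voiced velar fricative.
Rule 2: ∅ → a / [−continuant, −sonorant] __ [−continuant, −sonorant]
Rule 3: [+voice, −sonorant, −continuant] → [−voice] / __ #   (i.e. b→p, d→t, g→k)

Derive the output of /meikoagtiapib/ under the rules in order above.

meixoagatiafip

Rule 1 (intervocalic spirantization): /k/ is a stop between vowels /i/ and /o/, so it spirantizes to the fricative [x]. /p/ is a stop between vowels /a/ and /i/, so it spirantizes to the fricative [f]. /meikoagtiapib/ → meixoagtiafib.
Rule 2 (stop-cluster a-epenthesis): /g/ and /t/ form a stop–stop cluster, so [a] is inserted between them. /meixoagtiafib/ → meixoagatiafib.
Rule 3 (final devoicing): /b/ is a voiced stop in word-final position, so it devoices to [p]. /meixoagatiafib/ → meixoagatiafip.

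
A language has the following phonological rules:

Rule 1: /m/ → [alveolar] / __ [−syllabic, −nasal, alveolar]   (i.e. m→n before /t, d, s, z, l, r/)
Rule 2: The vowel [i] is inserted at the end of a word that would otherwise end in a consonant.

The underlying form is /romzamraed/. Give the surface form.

ronzanraedi

Rule 1 (nasal place assimilation): /m/ precedes the alveolar consonant /z/, so it assimilates in place to [n]. /m/ precedes the alveolar consonant /r/, so it assimilates in place to [n]. /romzamraed/ → ronzanraed.
Rule 2 (final i-epenthesis): the form ends in the consonant /d/, so [i] is inserted word-finally. /ronzanraed/ → ronzanraedi.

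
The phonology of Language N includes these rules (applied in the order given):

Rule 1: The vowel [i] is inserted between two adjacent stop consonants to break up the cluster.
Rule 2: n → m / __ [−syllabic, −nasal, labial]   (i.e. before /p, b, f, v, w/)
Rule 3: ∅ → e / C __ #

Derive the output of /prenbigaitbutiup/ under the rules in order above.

prembigaitibutiupe

Rule 1 (stop-cluster i-epenthesis): /t/ and /b/ form a stop–stop cluster, so [i] is inserted between them. /prenbigaitbutiup/ → prenbigaitibutiup.
Rule 2 (nasal place assimilation): /n/ precedes the labial consonant /b/, so it assimilates in place to [m]. /prenbigaitibutiup/ → prembigaitibutiup.
Rule 3 (final e-epenthesis): the form ends in the consonant /p/, so [e] is inserted word-finally. /prembigaitibutiup/ → prembigaitibutiupe.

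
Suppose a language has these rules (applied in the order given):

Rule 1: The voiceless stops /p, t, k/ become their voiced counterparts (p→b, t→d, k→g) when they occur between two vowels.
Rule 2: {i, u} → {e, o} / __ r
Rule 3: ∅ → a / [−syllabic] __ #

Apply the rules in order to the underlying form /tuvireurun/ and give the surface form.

Rule 1 (intervocalic voicing): no segment meets the environment; /tuvireurun/ is unchanged.
Rule 2 (pre-rhotic lowering): /i/ is a high vowel immediately before /r/, so it lowers to [e]. /u/ is a high vowel immediately before /r/, so it lowers to [o]. /tuvireurun/ → tuvereorun.
Rule 3 (final a-epenthesis): the form ends in the consonant /n/, so [a] is inserted word-finally. /tuvereorun/ → tuvereoruna.

tuvereoruna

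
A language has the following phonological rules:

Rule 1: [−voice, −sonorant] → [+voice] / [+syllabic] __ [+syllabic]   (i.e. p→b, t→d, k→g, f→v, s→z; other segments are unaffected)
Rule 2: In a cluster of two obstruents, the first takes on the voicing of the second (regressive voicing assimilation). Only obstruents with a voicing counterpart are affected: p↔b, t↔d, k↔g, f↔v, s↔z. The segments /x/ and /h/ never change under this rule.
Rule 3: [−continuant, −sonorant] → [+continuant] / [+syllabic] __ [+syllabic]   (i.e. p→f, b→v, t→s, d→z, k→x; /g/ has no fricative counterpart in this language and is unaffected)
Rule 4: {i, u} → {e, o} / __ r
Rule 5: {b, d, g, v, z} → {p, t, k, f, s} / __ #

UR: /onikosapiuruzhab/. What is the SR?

Rule 1 (intervocalic voicing): /k/ is a voiceless obstruent between vowels /i/ and /o/, so it voices to [g]. /s/ is a voiceless obstruent between vowels /o/ and /a/, so it voices to [z]. /p/ is a voiceless obstruent between vowels /a/ and /i/, so it voices to [b]. /onikosapiuruzhab/ → onigozabiuruzhab.
Rule 2 (regressive voicing assimilation): /z/ precedes the voiceless obstruent /h/, so it devoices to [s] by assimilation. /onigozabiuruzhab/ → onigozabiurushab.
Rule 3 (intervocalic spirantization): /b/ is a stop between vowels /a/ and /i/, so it spirantizes to the fricative [v]. /onigozabiurushab/ → onigozaviurushab.
Rule 4 (pre-rhotic lowering): /u/ is a high vowel immediately before /r/, so it lowers to [o]. /onigozaviurushab/ → onigozaviorushab.
Rule 5 (final devoicing): /b/ is a voiced obstruent in word-final position, so it devoices to [p]. /onigozaviorushab/ → onigozaviorushap.

onigozaviorushap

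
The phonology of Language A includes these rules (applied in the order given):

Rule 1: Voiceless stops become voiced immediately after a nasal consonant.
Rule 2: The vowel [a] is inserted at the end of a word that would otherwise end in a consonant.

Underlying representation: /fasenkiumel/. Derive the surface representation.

Rule 1 (post-nasal voicing): /k/ is a voiceless stop immediately after the nasal /n/, so it voices to [g]. /fasenkiumel/ → fasengiumel.
Rule 2 (final a-epenthesis): the form ends in the consonant /l/, so [a] is inserted word-finally. /fasengiumel/ → fasengiumela.

fasengiumela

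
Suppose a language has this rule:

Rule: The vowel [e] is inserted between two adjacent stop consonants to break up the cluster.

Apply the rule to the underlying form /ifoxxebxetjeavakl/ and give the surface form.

No segment of /ifoxxebxetjeavakl/ meets the structural description of the rule, so the form surfaces unchanged.

ifoxxebxetjeavakl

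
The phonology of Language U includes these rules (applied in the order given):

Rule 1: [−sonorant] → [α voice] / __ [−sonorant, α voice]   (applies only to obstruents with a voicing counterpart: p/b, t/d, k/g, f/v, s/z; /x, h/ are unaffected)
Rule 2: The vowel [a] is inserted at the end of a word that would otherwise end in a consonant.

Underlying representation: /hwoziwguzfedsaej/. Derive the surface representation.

hwoziwgusfetsaeja

Rule 1 (regressive voicing assimilation): /z/ precedes the voiceless obstruent /f/, so it devoices to [s] by assimilation. /d/ precedes the voiceless obstruent /s/, so it devoices to [t] by assimilation. /hwoziwguzfedsaej/ → hwoziwgusfetsaej.
Rule 2 (final a-epenthesis): the form ends in the consonant /j/, so [a] is inserted word-finally. /hwoziwgusfetsaej/ → hwoziwgusfetsaeja.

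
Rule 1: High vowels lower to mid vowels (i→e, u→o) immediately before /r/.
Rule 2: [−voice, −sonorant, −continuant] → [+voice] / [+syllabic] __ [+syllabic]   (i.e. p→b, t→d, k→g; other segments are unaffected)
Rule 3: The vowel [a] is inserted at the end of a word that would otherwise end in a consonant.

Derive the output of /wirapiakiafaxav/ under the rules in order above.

werabiagiafaxava

Rule 1 (pre-rhotic lowering): /i/ is a high vowel immediately before /r/, so it lowers to [e]. /wirapiakiafaxav/ → werapiakiafaxav.
Rule 2 (intervocalic voicing): /p/ is a voiceless stop between vowels /a/ and /i/, so it voices to [b]. /k/ is a voiceless stop between vowels /a/ and /i/, so it voices to [g]. /werapiakiafaxav/ → werabiagiafaxav.
Rule 3 (final a-epenthesis): the form ends in the consonant /v/, so [a] is inserted word-finally. /werabiagiafaxav/ → werabiagiafaxava.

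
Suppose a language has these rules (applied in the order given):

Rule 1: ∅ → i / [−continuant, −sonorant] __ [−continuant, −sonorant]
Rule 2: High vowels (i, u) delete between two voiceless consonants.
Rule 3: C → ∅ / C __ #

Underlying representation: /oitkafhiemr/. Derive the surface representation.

oitkafhiem

Rule 1 (stop-cluster i-epenthesis): /t/ and /k/ form a stop–stop cluster, so [i] is inserted between them. /oitkafhiemr/ → oitikafhiemr.
Rule 2 (high vowel syncope): /i/ is a high vowel flanked by voiceless consonants /t/ and /k/, so it deletes. /oitikafhiemr/ → oitkafhiemr.
Rule 3 (final cluster simplification): /r/ is the second consonant of a word-final cluster /mr/, so it deletes. /oitkafhiemr/ → oitkafhiem.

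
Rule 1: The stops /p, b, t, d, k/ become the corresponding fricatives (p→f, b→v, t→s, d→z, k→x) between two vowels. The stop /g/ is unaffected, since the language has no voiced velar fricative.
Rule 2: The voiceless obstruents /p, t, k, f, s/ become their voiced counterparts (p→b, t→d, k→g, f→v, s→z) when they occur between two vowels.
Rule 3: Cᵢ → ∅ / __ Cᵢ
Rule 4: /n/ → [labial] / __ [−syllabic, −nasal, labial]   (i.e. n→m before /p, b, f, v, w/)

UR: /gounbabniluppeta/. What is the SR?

goumbabnilupeza

Rule 1 (intervocalic spirantization): /t/ is a stop between vowels /e/ and /a/, so it spirantizes to the fricative [s]. /gounbabniluppeta/ → gounbabniluppesa.
Rule 2 (intervocalic voicing): /s/ is a voiceless obstruent between vowels /e/ and /a/, so it voices to [z]. /gounbabniluppesa/ → gounbabniluppeza.
Rule 3 (degemination): /pp/ is a geminate; the first /p/ deletes. /gounbabniluppeza/ → gounbabnilupeza.
Rule 4 (nasal place assimilation): /n/ precedes the labial consonant /b/, so it assimilates in place to [m]. /gounbabnilupeza/ → goumbabnilupeza.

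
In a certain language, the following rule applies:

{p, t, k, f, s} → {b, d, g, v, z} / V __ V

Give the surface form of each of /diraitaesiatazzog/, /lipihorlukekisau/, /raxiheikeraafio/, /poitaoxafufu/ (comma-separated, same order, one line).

/diraitaesiatazzog/: /t/ is a voiceless obstruent between vowels /i/ and /a/, so it voices to [d]. /s/ is a voiceless obstruent between vowels /e/ and /i/, so it voices to [z]. /t/ is a voiceless obstruent between vowels /a/ and /a/, so it voices to [d]. → [diraidaeziadazzog].
/lipihorlukekisau/: /p/ is a voiceless obstruent between vowels /i/ and /i/, so it voices to [b]. /k/ is a voiceless obstruent between vowels /u/ and /e/, so it voices to [g]. /k/ is a voiceless obstruent between vowels /e/ and /i/, so it voices to [g]. /s/ is a voiceless obstruent between vowels /i/ and /a/, so it voices to [z]. → [libihorlugegizau].
/raxiheikeraafio/: /k/ is a voiceless obstruent between vowels /i/ and /e/, so it voices to [g]. /f/ is a voiceless obstruent between vowels /a/ and /i/, so it voices to [v]. → [raxiheigeraavio].
/poitaoxafufu/: /t/ is a voiceless obstruent between vowels /i/ and /a/, so it voices to [d]. /f/ is a voiceless obstruent between vowels /a/ and /u/, so it voices to [v]. /f/ is a voiceless obstruent between vowels /u/ and /u/, so it voices to [v]. → [poidaoxavuvu].

diraidaeziadazzog, libihorlugegizau, raxiheigeraavio, poidaoxavuvu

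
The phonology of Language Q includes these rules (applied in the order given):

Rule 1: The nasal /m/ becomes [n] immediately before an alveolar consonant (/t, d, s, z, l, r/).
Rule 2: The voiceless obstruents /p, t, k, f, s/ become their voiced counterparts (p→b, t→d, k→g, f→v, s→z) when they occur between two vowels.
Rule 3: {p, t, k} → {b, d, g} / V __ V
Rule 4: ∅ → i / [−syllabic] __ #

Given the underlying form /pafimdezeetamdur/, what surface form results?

pavindezeedanduri

Rule 1 (nasal place assimilation): /m/ precedes the alveolar consonant /d/, so it assimilates in place to [n]. /m/ precedes the alveolar consonant /d/, so it assimilates in place to [n]. /pafimdezeetamdur/ → pafindezeetandur.
Rule 2 (intervocalic voicing): /f/ is a voiceless obstruent between vowels /a/ and /i/, so it voices to [v]. /t/ is a voiceless obstruent between vowels /e/ and /a/, so it voices to [d]. /pafindezeetandur/ → pavindezeedandur.
Rule 3 (intervocalic voicing): no segment meets the environment; /pavindezeedandur/ is unchanged.
Rule 4 (final i-epenthesis): the form ends in the consonant /r/, so [i] is inserted word-finally. /pavindezeedandur/ → pavindezeedanduri.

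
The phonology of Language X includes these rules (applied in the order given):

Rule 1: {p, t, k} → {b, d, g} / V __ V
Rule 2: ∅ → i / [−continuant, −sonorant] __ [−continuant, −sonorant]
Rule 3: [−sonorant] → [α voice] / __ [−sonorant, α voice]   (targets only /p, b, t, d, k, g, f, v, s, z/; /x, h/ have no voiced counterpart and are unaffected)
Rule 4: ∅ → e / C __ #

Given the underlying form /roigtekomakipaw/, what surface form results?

roigitegomagibawe

Rule 1 (intervocalic voicing): /k/ is a voiceless stop between vowels /e/ and /o/, so it voices to [g]. /k/ is a voiceless stop between vowels /a/ and /i/, so it voices to [g]. /p/ is a voiceless stop between vowels /i/ and /a/, so it voices to [b]. /roigtekomakipaw/ → roigtegomagibaw.
Rule 2 (stop-cluster i-epenthesis): /g/ and /t/ form a stop–stop cluster, so [i] is inserted between them. /roigtegomagibaw/ → roigitegomagibaw.
Rule 3 (regressive voicing assimilation): no segment meets the environment; /roigitegomagibaw/ is unchanged.
Rule 4 (final e-epenthesis): the form ends in the consonant /w/, so [e] is inserted word-finally. /roigitegomagibaw/ → roigitegomagibawe.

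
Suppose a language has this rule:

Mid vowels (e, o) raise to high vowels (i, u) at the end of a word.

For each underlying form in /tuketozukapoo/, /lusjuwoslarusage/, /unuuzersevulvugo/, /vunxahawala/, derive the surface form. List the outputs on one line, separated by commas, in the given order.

/tuketozukapoo/: /o/ is a mid vowel in word-final position, so it raises to [u]. → [tuketozukapou].
/lusjuwoslarusage/: /e/ is a mid vowel in word-final position, so it raises to [i]. → [lusjuwoslarusagi].
/unuuzersevulvugo/: /o/ is a mid vowel in word-final position, so it raises to [u]. → [unuuzersevulvugu].
/vunxahawala/: the rule's environment is not met; surfaces unchanged as [vunxahawala].

tuketozukapou, lusjuwoslarusagi, unuuzersevulvugu, vunxahawala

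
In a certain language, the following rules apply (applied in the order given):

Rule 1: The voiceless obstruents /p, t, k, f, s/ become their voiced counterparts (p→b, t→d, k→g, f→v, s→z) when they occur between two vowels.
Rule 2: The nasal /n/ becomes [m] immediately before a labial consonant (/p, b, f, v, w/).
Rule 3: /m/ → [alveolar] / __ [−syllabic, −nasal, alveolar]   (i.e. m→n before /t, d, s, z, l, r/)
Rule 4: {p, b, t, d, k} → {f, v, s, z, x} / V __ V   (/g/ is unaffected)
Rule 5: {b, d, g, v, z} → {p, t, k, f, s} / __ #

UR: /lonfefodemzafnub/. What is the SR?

lomfevozenzafnup

Rule 1 (intervocalic voicing): /f/ is a voiceless obstruent between vowels /e/ and /o/, so it voices to [v]. /lonfefodemzafnub/ → lonfevodemzafnub.
Rule 2 (nasal place assimilation): /n/ precedes the labial consonant /f/, so it assimilates in place to [m]. /lonfevodemzafnub/ → lomfevodemzafnub.
Rule 3 (nasal place assimilation): /m/ precedes the alveolar consonant /z/, so it assimilates in place to [n]. /lomfevodemzafnub/ → lomfevodenzafnub.
Rule 4 (intervocalic spirantization): /d/ is a stop between vowels /o/ and /e/, so it spirantizes to the fricative [z]. /lomfevodenzafnub/ → lomfevozenzafnub.
Rule 5 (final devoicing): /b/ is a voiced obstruent in word-final position, so it devoices to [p]. /lomfevozenzafnub/ → lomfevozenzafnup.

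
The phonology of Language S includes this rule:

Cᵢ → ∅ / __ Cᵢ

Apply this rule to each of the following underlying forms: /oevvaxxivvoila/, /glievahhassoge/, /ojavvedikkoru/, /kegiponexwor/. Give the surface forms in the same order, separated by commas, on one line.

oevaxivoila, glievahasoge, ojavedikoru, kegiponexwor

/oevvaxxivvoila/: /vv/ is a geminate; the first /v/ deletes. /xx/ is a geminate; the first /x/ deletes. /vv/ is a geminate; the first /v/ deletes. → [oevaxivoila].
/glievahhassoge/: /hh/ is a geminate; the first /h/ deletes. /ss/ is a geminate; the first /s/ deletes. → [glievahasoge].
/ojavvedikkoru/: /vv/ is a geminate; the first /v/ deletes. /kk/ is a geminate; the first /k/ deletes. → [ojavedikoru].
/kegiponexwor/: the rule's environment is not met; surfaces unchanged as [kegiponexwor].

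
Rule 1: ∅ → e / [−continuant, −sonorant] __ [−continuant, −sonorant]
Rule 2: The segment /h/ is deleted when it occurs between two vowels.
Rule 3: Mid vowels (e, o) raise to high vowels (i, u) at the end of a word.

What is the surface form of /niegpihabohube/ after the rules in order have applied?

niegepiaboubi

Rule 1 (stop-cluster e-epenthesis): /g/ and /p/ form a stop–stop cluster, so [e] is inserted between them. /niegpihabohube/ → niegepihabohube.
Rule 2 (intervocalic h-deletion): /h/ occurs between vowels /i/ and /a/, so it deletes. /h/ occurs between vowels /o/ and /u/, so it deletes. /niegepihabohube/ → niegepiaboube.
Rule 3 (final vowel raising): /e/ is a mid vowel in word-final position, so it raises to [i]. /niegepiaboube/ → niegepiaboubi.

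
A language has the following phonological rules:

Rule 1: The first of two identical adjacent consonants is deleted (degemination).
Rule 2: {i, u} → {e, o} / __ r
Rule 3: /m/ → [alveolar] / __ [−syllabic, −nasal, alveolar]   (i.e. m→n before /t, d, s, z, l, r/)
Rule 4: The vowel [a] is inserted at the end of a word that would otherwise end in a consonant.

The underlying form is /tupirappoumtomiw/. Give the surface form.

Rule 1 (degemination): /pp/ is a geminate; the first /p/ deletes. /tupirappoumtomiw/ → tupirapoumtomiw.
Rule 2 (pre-rhotic lowering): /i/ is a high vowel immediately before /r/, so it lowers to [e]. /tupirapoumtomiw/ → tuperapoumtomiw.
Rule 3 (nasal place assimilation): /m/ precedes the alveolar consonant /t/, so it assimilates in place to [n]. /tuperapoumtomiw/ → tuperapountomiw.
Rule 4 (final a-epenthesis): the form ends in the consonant /w/, so [a] is inserted word-finally. /tuperapountomiw/ → tuperapountomiwa.

tuperapountomiwa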